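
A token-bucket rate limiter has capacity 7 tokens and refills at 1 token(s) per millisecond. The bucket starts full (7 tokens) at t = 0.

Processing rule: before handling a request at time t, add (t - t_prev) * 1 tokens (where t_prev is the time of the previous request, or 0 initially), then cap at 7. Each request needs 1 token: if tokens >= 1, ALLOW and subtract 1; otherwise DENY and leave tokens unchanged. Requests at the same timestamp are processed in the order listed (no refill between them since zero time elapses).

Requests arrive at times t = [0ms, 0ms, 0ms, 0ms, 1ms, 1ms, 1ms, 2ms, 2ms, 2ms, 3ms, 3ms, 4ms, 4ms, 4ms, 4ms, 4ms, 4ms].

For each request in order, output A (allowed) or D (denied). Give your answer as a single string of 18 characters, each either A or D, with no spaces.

Simulating step by step:
  req#1 t=0ms: ALLOW
  req#2 t=0ms: ALLOW
  req#3 t=0ms: ALLOW
  req#4 t=0ms: ALLOW
  req#5 t=1ms: ALLOW
  req#6 t=1ms: ALLOW
  req#7 t=1ms: ALLOW
  req#8 t=2ms: ALLOW
  req#9 t=2ms: ALLOW
  req#10 t=2ms: DENY
  req#11 t=3ms: ALLOW
  req#12 t=3ms: DENY
  req#13 t=4ms: ALLOW
  req#14 t=4ms: DENY
  req#15 t=4ms: DENY
  req#16 t=4ms: DENY
  req#17 t=4ms: DENY
  req#18 t=4ms: DENY

Answer: AAAAAAAAADADADDDDD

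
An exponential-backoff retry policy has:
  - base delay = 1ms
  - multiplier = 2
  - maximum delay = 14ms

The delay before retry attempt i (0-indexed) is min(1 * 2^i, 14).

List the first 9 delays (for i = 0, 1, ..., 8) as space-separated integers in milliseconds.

Computing each delay:
  i=0: min(1*2^0, 14) = 1
  i=1: min(1*2^1, 14) = 2
  i=2: min(1*2^2, 14) = 4
  i=3: min(1*2^3, 14) = 8
  i=4: min(1*2^4, 14) = 14
  i=5: min(1*2^5, 14) = 14
  i=6: min(1*2^6, 14) = 14
  i=7: min(1*2^7, 14) = 14
  i=8: min(1*2^8, 14) = 14

Answer: 1 2 4 8 14 14 14 14 14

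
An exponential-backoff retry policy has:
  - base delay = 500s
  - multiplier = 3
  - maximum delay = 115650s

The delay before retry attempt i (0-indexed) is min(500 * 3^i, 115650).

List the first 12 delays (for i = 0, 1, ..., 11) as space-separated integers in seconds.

Computing each delay:
  i=0: min(500*3^0, 115650) = 500
  i=1: min(500*3^1, 115650) = 1500
  i=2: min(500*3^2, 115650) = 4500
  i=3: min(500*3^3, 115650) = 13500
  i=4: min(500*3^4, 115650) = 40500
  i=5: min(500*3^5, 115650) = 115650
  i=6: min(500*3^6, 115650) = 115650
  i=7: min(500*3^7, 115650) = 115650
  i=8: min(500*3^8, 115650) = 115650
  i=9: min(500*3^9, 115650) = 115650
  i=10: min(500*3^10, 115650) = 115650
  i=11: min(500*3^11, 115650) = 115650

Answer: 500 1500 4500 13500 40500 115650 115650 115650 115650 115650 115650 115650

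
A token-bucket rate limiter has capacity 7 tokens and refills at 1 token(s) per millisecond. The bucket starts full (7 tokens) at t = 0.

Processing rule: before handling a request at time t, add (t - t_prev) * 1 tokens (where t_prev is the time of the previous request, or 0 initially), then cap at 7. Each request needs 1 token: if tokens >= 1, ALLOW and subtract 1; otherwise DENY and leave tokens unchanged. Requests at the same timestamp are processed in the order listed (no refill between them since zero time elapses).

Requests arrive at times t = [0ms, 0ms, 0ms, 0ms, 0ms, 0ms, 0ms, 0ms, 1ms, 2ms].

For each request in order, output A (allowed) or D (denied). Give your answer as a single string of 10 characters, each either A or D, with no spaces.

Answer: AAAAAAADAA

Derivation:
Simulating step by step:
  req#1 t=0ms: ALLOW
  req#2 t=0ms: ALLOW
  req#3 t=0ms: ALLOW
  req#4 t=0ms: ALLOW
  req#5 t=0ms: ALLOW
  req#6 t=0ms: ALLOW
  req#7 t=0ms: ALLOW
  req#8 t=0ms: DENY
  req#9 t=1ms: ALLOW
  req#10 t=2ms: ALLOW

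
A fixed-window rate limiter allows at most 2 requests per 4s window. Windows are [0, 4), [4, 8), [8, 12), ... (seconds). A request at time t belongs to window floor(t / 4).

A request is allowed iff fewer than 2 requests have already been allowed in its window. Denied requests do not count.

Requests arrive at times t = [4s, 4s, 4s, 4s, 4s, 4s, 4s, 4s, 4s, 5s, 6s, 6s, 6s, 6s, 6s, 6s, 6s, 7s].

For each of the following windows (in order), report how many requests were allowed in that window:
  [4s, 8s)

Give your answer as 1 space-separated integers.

Processing requests:
  req#1 t=4s (window 1): ALLOW
  req#2 t=4s (window 1): ALLOW
  req#3 t=4s (window 1): DENY
  req#4 t=4s (window 1): DENY
  req#5 t=4s (window 1): DENY
  req#6 t=4s (window 1): DENY
  req#7 t=4s (window 1): DENY
  req#8 t=4s (window 1): DENY
  req#9 t=4s (window 1): DENY
  req#10 t=5s (window 1): DENY
  req#11 t=6s (window 1): DENY
  req#12 t=6s (window 1): DENY
  req#13 t=6s (window 1): DENY
  req#14 t=6s (window 1): DENY
  req#15 t=6s (window 1): DENY
  req#16 t=6s (window 1): DENY
  req#17 t=6s (window 1): DENY
  req#18 t=7s (window 1): DENY

Allowed counts by window: 2

Answer: 2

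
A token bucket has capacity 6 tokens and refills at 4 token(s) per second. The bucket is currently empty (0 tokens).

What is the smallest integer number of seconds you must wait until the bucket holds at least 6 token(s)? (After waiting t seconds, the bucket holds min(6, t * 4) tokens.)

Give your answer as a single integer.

Need t * 4 >= 6, so t >= 6/4.
Smallest integer t = ceil(6/4) = 2.

Answer: 2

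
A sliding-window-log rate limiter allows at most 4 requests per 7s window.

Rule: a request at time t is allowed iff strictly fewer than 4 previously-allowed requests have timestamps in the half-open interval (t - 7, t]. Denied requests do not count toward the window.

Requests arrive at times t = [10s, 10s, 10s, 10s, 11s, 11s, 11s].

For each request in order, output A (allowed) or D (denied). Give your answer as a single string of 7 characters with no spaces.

Answer: AAAADDD

Derivation:
Tracking allowed requests in the window:
  req#1 t=10s: ALLOW
  req#2 t=10s: ALLOW
  req#3 t=10s: ALLOW
  req#4 t=10s: ALLOW
  req#5 t=11s: DENY
  req#6 t=11s: DENY
  req#7 t=11s: DENY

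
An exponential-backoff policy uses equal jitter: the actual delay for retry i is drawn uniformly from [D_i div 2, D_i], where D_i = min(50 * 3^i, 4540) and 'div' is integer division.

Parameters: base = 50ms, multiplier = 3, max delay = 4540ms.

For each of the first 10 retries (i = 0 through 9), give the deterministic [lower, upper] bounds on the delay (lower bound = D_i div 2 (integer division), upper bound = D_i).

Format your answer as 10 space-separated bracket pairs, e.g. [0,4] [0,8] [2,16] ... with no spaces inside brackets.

Answer: [25,50] [75,150] [225,450] [675,1350] [2025,4050] [2270,4540] [2270,4540] [2270,4540] [2270,4540] [2270,4540]

Derivation:
Computing bounds per retry:
  i=0: D_i=min(50*3^0,4540)=50, bounds=[25,50]
  i=1: D_i=min(50*3^1,4540)=150, bounds=[75,150]
  i=2: D_i=min(50*3^2,4540)=450, bounds=[225,450]
  i=3: D_i=min(50*3^3,4540)=1350, bounds=[675,1350]
  i=4: D_i=min(50*3^4,4540)=4050, bounds=[2025,4050]
  i=5: D_i=min(50*3^5,4540)=4540, bounds=[2270,4540]
  i=6: D_i=min(50*3^6,4540)=4540, bounds=[2270,4540]
  i=7: D_i=min(50*3^7,4540)=4540, bounds=[2270,4540]
  i=8: D_i=min(50*3^8,4540)=4540, bounds=[2270,4540]
  i=9: D_i=min(50*3^9,4540)=4540, bounds=[2270,4540]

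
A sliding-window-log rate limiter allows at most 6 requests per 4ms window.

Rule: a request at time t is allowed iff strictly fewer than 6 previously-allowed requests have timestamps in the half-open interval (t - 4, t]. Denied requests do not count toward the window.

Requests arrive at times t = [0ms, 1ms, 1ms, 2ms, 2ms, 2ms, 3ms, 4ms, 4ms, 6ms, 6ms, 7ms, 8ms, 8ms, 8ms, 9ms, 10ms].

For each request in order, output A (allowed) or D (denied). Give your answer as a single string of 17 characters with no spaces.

Tracking allowed requests in the window:
  req#1 t=0ms: ALLOW
  req#2 t=1ms: ALLOW
  req#3 t=1ms: ALLOW
  req#4 t=2ms: ALLOW
  req#5 t=2ms: ALLOW
  req#6 t=2ms: ALLOW
  req#7 t=3ms: DENY
  req#8 t=4ms: ALLOW
  req#9 t=4ms: DENY
  req#10 t=6ms: ALLOW
  req#11 t=6ms: ALLOW
  req#12 t=7ms: ALLOW
  req#13 t=8ms: ALLOW
  req#14 t=8ms: ALLOW
  req#15 t=8ms: ALLOW
  req#16 t=9ms: DENY
  req#17 t=10ms: ALLOW

Answer: AAAAAADADAAAAAADA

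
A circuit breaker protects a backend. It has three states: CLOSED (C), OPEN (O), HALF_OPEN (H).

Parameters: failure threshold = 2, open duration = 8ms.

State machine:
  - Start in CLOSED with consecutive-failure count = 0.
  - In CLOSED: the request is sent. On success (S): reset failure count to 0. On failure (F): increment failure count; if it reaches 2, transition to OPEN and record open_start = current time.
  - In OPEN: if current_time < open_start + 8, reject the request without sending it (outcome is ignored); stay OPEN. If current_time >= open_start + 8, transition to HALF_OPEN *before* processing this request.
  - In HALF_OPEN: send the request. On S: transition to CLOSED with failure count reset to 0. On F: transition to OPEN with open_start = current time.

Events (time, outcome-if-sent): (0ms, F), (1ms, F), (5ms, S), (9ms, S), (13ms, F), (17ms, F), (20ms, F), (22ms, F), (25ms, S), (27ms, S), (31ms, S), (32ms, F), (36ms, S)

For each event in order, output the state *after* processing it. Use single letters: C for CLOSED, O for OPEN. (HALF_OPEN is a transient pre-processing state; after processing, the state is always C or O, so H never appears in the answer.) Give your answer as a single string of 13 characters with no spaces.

State after each event:
  event#1 t=0ms outcome=F: state=CLOSED
  event#2 t=1ms outcome=F: state=OPEN
  event#3 t=5ms outcome=S: state=OPEN
  event#4 t=9ms outcome=S: state=CLOSED
  event#5 t=13ms outcome=F: state=CLOSED
  event#6 t=17ms outcome=F: state=OPEN
  event#7 t=20ms outcome=F: state=OPEN
  event#8 t=22ms outcome=F: state=OPEN
  event#9 t=25ms outcome=S: state=CLOSED
  event#10 t=27ms outcome=S: state=CLOSED
  event#11 t=31ms outcome=S: state=CLOSED
  event#12 t=32ms outcome=F: state=CLOSED
  event#13 t=36ms outcome=S: state=CLOSED

Answer: COOCCOOOCCCCC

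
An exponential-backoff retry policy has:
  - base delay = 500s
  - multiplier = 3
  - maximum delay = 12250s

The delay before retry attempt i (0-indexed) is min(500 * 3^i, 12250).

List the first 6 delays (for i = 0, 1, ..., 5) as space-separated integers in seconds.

Answer: 500 1500 4500 12250 12250 12250

Derivation:
Computing each delay:
  i=0: min(500*3^0, 12250) = 500
  i=1: min(500*3^1, 12250) = 1500
  i=2: min(500*3^2, 12250) = 4500
  i=3: min(500*3^3, 12250) = 12250
  i=4: min(500*3^4, 12250) = 12250
  i=5: min(500*3^5, 12250) = 12250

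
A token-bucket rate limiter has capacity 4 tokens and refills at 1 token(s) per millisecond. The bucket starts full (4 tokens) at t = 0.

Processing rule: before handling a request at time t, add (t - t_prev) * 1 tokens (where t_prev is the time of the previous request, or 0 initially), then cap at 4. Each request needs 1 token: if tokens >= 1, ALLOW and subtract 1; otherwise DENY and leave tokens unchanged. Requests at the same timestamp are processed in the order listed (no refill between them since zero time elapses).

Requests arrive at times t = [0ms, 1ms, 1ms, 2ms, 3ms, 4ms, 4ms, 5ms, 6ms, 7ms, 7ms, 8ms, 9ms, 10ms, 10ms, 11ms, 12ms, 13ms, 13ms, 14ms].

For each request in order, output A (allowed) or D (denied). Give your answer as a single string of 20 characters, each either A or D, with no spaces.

Answer: AAAAAAAAAAAAAADAAADA

Derivation:
Simulating step by step:
  req#1 t=0ms: ALLOW
  req#2 t=1ms: ALLOW
  req#3 t=1ms: ALLOW
  req#4 t=2ms: ALLOW
  req#5 t=3ms: ALLOW
  req#6 t=4ms: ALLOW
  req#7 t=4ms: ALLOW
  req#8 t=5ms: ALLOW
  req#9 t=6ms: ALLOW
  req#10 t=7ms: ALLOW
  req#11 t=7ms: ALLOW
  req#12 t=8ms: ALLOW
  req#13 t=9ms: ALLOW
  req#14 t=10ms: ALLOW
  req#15 t=10ms: DENY
  req#16 t=11ms: ALLOW
  req#17 t=12ms: ALLOW
  req#18 t=13ms: ALLOW
  req#19 t=13ms: DENY
  req#20 t=14ms: ALLOW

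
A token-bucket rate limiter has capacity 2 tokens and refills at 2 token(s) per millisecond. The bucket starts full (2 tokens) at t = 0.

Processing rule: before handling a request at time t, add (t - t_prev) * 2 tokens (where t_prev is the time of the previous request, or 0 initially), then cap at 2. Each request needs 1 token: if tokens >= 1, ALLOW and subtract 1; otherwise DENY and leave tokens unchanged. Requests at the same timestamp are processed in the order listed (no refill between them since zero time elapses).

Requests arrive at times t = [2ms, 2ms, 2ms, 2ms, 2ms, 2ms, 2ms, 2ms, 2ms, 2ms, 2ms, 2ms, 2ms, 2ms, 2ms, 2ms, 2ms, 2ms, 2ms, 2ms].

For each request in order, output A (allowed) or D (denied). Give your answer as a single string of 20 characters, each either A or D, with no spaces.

Simulating step by step:
  req#1 t=2ms: ALLOW
  req#2 t=2ms: ALLOW
  req#3 t=2ms: DENY
  req#4 t=2ms: DENY
  req#5 t=2ms: DENY
  req#6 t=2ms: DENY
  req#7 t=2ms: DENY
  req#8 t=2ms: DENY
  req#9 t=2ms: DENY
  req#10 t=2ms: DENY
  req#11 t=2ms: DENY
  req#12 t=2ms: DENY
  req#13 t=2ms: DENY
  req#14 t=2ms: DENY
  req#15 t=2ms: DENY
  req#16 t=2ms: DENY
  req#17 t=2ms: DENY
  req#18 t=2ms: DENY
  req#19 t=2ms: DENY
  req#20 t=2ms: DENY

Answer: AADDDDDDDDDDDDDDDDDD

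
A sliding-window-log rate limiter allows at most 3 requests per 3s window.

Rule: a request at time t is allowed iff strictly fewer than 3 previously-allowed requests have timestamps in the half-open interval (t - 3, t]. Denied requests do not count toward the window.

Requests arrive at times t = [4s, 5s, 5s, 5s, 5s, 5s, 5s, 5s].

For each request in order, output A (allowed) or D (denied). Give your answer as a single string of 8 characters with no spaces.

Answer: AAADDDDD

Derivation:
Tracking allowed requests in the window:
  req#1 t=4s: ALLOW
  req#2 t=5s: ALLOW
  req#3 t=5s: ALLOW
  req#4 t=5s: DENY
  req#5 t=5s: DENY
  req#6 t=5s: DENY
  req#7 t=5s: DENY
  req#8 t=5s: DENY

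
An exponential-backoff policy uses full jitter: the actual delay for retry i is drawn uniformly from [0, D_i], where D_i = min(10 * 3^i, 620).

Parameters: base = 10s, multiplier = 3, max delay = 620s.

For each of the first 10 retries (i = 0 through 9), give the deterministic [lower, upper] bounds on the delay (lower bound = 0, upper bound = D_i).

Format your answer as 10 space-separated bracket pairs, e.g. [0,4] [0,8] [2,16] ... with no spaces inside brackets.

Answer: [0,10] [0,30] [0,90] [0,270] [0,620] [0,620] [0,620] [0,620] [0,620] [0,620]

Derivation:
Computing bounds per retry:
  i=0: D_i=min(10*3^0,620)=10, bounds=[0,10]
  i=1: D_i=min(10*3^1,620)=30, bounds=[0,30]
  i=2: D_i=min(10*3^2,620)=90, bounds=[0,90]
  i=3: D_i=min(10*3^3,620)=270, bounds=[0,270]
  i=4: D_i=min(10*3^4,620)=620, bounds=[0,620]
  i=5: D_i=min(10*3^5,620)=620, bounds=[0,620]
  i=6: D_i=min(10*3^6,620)=620, bounds=[0,620]
  i=7: D_i=min(10*3^7,620)=620, bounds=[0,620]
  i=8: D_i=min(10*3^8,620)=620, bounds=[0,620]
  i=9: D_i=min(10*3^9,620)=620, bounds=[0,620]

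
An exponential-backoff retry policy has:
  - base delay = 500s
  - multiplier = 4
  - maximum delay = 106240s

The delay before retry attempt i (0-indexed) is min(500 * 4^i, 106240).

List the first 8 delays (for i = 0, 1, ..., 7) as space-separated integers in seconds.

Computing each delay:
  i=0: min(500*4^0, 106240) = 500
  i=1: min(500*4^1, 106240) = 2000
  i=2: min(500*4^2, 106240) = 8000
  i=3: min(500*4^3, 106240) = 32000
  i=4: min(500*4^4, 106240) = 106240
  i=5: min(500*4^5, 106240) = 106240
  i=6: min(500*4^6, 106240) = 106240
  i=7: min(500*4^7, 106240) = 106240

Answer: 500 2000 8000 32000 106240 106240 106240 106240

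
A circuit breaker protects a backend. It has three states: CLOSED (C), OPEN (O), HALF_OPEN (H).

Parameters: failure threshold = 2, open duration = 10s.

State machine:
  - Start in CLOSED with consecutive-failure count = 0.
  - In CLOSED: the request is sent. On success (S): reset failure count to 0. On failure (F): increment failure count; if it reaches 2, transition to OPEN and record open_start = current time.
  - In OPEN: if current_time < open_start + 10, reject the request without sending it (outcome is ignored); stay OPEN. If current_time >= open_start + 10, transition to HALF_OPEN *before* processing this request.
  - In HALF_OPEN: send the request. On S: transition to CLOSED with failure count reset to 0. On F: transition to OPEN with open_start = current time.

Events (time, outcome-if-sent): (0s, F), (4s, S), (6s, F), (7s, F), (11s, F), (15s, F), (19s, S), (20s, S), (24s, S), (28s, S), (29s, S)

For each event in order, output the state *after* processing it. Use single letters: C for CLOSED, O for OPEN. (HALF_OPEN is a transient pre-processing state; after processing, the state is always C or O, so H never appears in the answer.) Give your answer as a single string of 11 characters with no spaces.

State after each event:
  event#1 t=0s outcome=F: state=CLOSED
  event#2 t=4s outcome=S: state=CLOSED
  event#3 t=6s outcome=F: state=CLOSED
  event#4 t=7s outcome=F: state=OPEN
  event#5 t=11s outcome=F: state=OPEN
  event#6 t=15s outcome=F: state=OPEN
  event#7 t=19s outcome=S: state=CLOSED
  event#8 t=20s outcome=S: state=CLOSED
  event#9 t=24s outcome=S: state=CLOSED
  event#10 t=28s outcome=S: state=CLOSED
  event#11 t=29s outcome=S: state=CLOSED

Answer: CCCOOOCCCCC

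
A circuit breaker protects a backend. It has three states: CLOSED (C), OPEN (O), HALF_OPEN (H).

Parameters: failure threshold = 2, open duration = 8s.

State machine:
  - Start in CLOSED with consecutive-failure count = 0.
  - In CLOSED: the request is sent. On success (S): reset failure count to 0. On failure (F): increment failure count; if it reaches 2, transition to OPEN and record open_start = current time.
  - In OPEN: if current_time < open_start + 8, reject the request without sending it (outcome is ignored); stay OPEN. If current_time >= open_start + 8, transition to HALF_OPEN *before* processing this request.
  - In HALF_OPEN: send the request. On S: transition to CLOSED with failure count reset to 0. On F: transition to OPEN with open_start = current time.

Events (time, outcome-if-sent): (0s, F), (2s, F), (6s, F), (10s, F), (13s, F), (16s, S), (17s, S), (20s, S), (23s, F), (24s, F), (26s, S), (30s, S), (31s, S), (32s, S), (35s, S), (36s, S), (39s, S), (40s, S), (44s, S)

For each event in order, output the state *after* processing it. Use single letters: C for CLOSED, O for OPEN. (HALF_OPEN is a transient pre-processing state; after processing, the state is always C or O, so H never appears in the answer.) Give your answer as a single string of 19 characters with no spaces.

State after each event:
  event#1 t=0s outcome=F: state=CLOSED
  event#2 t=2s outcome=F: state=OPEN
  event#3 t=6s outcome=F: state=OPEN
  event#4 t=10s outcome=F: state=OPEN
  event#5 t=13s outcome=F: state=OPEN
  event#6 t=16s outcome=S: state=OPEN
  event#7 t=17s outcome=S: state=OPEN
  event#8 t=20s outcome=S: state=CLOSED
  event#9 t=23s outcome=F: state=CLOSED
  event#10 t=24s outcome=F: state=OPEN
  event#11 t=26s outcome=S: state=OPEN
  event#12 t=30s outcome=S: state=OPEN
  event#13 t=31s outcome=S: state=OPEN
  event#14 t=32s outcome=S: state=CLOSED
  event#15 t=35s outcome=S: state=CLOSED
  event#16 t=36s outcome=S: state=CLOSED
  event#17 t=39s outcome=S: state=CLOSED
  event#18 t=40s outcome=S: state=CLOSED
  event#19 t=44s outcome=S: state=CLOSED

Answer: COOOOOOCCOOOOCCCCCC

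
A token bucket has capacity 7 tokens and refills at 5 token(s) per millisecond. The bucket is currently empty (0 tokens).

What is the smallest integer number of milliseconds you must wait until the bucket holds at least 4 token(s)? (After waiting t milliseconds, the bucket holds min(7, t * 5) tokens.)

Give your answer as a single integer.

Need t * 5 >= 4, so t >= 4/5.
Smallest integer t = ceil(4/5) = 1.

Answer: 1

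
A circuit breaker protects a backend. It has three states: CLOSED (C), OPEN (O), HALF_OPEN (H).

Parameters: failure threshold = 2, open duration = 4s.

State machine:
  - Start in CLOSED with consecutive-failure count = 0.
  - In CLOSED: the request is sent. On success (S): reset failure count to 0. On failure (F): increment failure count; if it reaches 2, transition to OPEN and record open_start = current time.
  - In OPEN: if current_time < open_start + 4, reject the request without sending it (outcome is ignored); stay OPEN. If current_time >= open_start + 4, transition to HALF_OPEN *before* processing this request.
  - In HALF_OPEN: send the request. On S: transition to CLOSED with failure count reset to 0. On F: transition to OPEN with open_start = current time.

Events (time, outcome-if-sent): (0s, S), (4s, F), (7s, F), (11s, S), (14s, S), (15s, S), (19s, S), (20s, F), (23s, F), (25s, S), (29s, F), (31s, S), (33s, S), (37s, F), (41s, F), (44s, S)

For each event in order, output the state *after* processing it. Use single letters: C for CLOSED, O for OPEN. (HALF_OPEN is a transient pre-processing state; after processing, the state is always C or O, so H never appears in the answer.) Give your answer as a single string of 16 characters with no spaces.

State after each event:
  event#1 t=0s outcome=S: state=CLOSED
  event#2 t=4s outcome=F: state=CLOSED
  event#3 t=7s outcome=F: state=OPEN
  event#4 t=11s outcome=S: state=CLOSED
  event#5 t=14s outcome=S: state=CLOSED
  event#6 t=15s outcome=S: state=CLOSED
  event#7 t=19s outcome=S: state=CLOSED
  event#8 t=20s outcome=F: state=CLOSED
  event#9 t=23s outcome=F: state=OPEN
  event#10 t=25s outcome=S: state=OPEN
  event#11 t=29s outcome=F: state=OPEN
  event#12 t=31s outcome=S: state=OPEN
  event#13 t=33s outcome=S: state=CLOSED
  event#14 t=37s outcome=F: state=CLOSED
  event#15 t=41s outcome=F: state=OPEN
  event#16 t=44s outcome=S: state=OPEN

Answer: CCOCCCCCOOOOCCOO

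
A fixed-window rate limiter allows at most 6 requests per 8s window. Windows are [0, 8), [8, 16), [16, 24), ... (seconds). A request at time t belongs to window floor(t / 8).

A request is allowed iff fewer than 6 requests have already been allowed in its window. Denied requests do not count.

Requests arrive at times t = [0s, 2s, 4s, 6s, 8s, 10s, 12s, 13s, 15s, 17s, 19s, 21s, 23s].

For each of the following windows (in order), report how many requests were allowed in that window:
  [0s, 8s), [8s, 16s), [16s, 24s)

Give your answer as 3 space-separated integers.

Processing requests:
  req#1 t=0s (window 0): ALLOW
  req#2 t=2s (window 0): ALLOW
  req#3 t=4s (window 0): ALLOW
  req#4 t=6s (window 0): ALLOW
  req#5 t=8s (window 1): ALLOW
  req#6 t=10s (window 1): ALLOW
  req#7 t=12s (window 1): ALLOW
  req#8 t=13s (window 1): ALLOW
  req#9 t=15s (window 1): ALLOW
  req#10 t=17s (window 2): ALLOW
  req#11 t=19s (window 2): ALLOW
  req#12 t=21s (window 2): ALLOW
  req#13 t=23s (window 2): ALLOW

Allowed counts by window: 4 5 4

Answer: 4 5 4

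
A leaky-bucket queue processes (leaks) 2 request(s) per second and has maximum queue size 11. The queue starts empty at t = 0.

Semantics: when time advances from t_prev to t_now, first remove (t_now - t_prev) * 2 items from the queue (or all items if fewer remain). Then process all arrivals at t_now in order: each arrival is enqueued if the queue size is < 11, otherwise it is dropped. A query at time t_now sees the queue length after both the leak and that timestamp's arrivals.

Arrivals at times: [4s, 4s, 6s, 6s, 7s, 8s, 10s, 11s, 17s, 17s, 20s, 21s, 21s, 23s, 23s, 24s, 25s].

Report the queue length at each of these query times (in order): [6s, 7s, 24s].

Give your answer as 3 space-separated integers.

Answer: 2 1 1

Derivation:
Queue lengths at query times:
  query t=6s: backlog = 2
  query t=7s: backlog = 1
  query t=24s: backlog = 1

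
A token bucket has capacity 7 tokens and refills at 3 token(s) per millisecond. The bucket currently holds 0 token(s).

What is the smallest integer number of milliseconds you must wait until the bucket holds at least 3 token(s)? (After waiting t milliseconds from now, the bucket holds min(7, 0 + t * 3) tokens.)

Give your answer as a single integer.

Answer: 1

Derivation:
Need 0 + t * 3 >= 3, so t >= 3/3.
Smallest integer t = ceil(3/3) = 1.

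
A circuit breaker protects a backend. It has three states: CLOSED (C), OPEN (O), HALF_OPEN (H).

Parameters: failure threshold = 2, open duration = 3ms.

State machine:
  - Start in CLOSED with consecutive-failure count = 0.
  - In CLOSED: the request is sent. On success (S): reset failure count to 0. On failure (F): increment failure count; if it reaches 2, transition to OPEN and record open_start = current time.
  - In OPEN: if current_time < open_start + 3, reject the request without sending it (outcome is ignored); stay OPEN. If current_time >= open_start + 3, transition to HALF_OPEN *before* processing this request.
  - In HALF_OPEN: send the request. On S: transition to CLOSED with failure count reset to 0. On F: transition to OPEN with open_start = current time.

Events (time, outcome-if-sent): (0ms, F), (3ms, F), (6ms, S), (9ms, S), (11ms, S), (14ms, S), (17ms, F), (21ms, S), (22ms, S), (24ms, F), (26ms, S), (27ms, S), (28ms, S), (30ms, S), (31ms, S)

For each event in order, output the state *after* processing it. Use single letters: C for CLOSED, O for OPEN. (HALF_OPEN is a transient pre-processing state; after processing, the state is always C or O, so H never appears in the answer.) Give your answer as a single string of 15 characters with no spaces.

Answer: COCCCCCCCCCCCCC

Derivation:
State after each event:
  event#1 t=0ms outcome=F: state=CLOSED
  event#2 t=3ms outcome=F: state=OPEN
  event#3 t=6ms outcome=S: state=CLOSED
  event#4 t=9ms outcome=S: state=CLOSED
  event#5 t=11ms outcome=S: state=CLOSED
  event#6 t=14ms outcome=S: state=CLOSED
  event#7 t=17ms outcome=F: state=CLOSED
  event#8 t=21ms outcome=S: state=CLOSED
  event#9 t=22ms outcome=S: state=CLOSED
  event#10 t=24ms outcome=F: state=CLOSED
  event#11 t=26ms outcome=S: state=CLOSED
  event#12 t=27ms outcome=S: state=CLOSED
  event#13 t=28ms outcome=S: state=CLOSED
  event#14 t=30ms outcome=S: state=CLOSED
  event#15 t=31ms outcome=S: state=CLOSED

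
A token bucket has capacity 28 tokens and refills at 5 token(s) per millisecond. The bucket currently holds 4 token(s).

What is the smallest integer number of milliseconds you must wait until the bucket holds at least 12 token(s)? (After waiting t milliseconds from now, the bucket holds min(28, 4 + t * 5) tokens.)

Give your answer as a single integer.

Need 4 + t * 5 >= 12, so t >= 8/5.
Smallest integer t = ceil(8/5) = 2.

Answer: 2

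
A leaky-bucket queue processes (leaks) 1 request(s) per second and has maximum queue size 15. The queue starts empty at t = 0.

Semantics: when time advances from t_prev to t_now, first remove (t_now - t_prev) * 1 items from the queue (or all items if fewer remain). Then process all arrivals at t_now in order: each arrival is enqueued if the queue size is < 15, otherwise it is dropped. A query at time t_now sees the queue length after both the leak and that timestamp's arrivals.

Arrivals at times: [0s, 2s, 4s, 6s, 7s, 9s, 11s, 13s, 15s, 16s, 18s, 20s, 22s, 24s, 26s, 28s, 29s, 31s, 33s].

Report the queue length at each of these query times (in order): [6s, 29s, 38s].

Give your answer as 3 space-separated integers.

Queue lengths at query times:
  query t=6s: backlog = 1
  query t=29s: backlog = 1
  query t=38s: backlog = 0

Answer: 1 1 0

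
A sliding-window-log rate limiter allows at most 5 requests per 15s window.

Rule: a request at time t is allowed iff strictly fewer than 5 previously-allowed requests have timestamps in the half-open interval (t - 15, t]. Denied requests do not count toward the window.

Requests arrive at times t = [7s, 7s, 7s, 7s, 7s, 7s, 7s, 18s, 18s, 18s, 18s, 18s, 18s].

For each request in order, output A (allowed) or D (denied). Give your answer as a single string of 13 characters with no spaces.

Tracking allowed requests in the window:
  req#1 t=7s: ALLOW
  req#2 t=7s: ALLOW
  req#3 t=7s: ALLOW
  req#4 t=7s: ALLOW
  req#5 t=7s: ALLOW
  req#6 t=7s: DENY
  req#7 t=7s: DENY
  req#8 t=18s: DENY
  req#9 t=18s: DENY
  req#10 t=18s: DENY
  req#11 t=18s: DENY
  req#12 t=18s: DENY
  req#13 t=18s: DENY

Answer: AAAAADDDDDDDD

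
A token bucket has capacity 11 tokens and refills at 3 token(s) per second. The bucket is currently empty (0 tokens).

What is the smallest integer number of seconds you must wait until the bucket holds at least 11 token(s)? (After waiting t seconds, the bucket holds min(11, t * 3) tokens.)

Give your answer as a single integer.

Answer: 4

Derivation:
Need t * 3 >= 11, so t >= 11/3.
Smallest integer t = ceil(11/3) = 4.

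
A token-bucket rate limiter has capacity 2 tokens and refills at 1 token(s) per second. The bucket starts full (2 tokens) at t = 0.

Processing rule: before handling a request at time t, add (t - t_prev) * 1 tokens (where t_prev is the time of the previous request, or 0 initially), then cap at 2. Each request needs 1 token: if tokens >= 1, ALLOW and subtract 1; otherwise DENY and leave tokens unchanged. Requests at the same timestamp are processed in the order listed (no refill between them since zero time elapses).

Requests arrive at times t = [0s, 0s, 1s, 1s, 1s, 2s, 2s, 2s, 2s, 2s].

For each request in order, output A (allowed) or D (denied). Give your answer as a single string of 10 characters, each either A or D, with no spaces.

Answer: AAADDADDDD

Derivation:
Simulating step by step:
  req#1 t=0s: ALLOW
  req#2 t=0s: ALLOW
  req#3 t=1s: ALLOW
  req#4 t=1s: DENY
  req#5 t=1s: DENY
  req#6 t=2s: ALLOW
  req#7 t=2s: DENY
  req#8 t=2s: DENY
  req#9 t=2s: DENY
  req#10 t=2s: DENY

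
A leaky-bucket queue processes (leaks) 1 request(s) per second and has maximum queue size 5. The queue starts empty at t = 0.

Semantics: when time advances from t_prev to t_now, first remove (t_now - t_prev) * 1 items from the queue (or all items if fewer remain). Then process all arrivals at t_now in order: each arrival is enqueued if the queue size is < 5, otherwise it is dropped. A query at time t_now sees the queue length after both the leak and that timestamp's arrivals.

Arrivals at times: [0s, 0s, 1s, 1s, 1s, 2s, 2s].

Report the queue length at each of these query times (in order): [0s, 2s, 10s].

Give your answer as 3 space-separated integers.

Queue lengths at query times:
  query t=0s: backlog = 2
  query t=2s: backlog = 5
  query t=10s: backlog = 0

Answer: 2 5 0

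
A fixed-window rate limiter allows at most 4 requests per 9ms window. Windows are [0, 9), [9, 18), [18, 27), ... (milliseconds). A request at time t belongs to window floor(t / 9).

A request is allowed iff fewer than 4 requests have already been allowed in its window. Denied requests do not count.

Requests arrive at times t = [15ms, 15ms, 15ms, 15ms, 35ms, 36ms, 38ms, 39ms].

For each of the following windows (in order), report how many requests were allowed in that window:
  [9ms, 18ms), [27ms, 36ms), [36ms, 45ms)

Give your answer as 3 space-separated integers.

Answer: 4 1 3

Derivation:
Processing requests:
  req#1 t=15ms (window 1): ALLOW
  req#2 t=15ms (window 1): ALLOW
  req#3 t=15ms (window 1): ALLOW
  req#4 t=15ms (window 1): ALLOW
  req#5 t=35ms (window 3): ALLOW
  req#6 t=36ms (window 4): ALLOW
  req#7 t=38ms (window 4): ALLOW
  req#8 t=39ms (window 4): ALLOW

Allowed counts by window: 4 1 3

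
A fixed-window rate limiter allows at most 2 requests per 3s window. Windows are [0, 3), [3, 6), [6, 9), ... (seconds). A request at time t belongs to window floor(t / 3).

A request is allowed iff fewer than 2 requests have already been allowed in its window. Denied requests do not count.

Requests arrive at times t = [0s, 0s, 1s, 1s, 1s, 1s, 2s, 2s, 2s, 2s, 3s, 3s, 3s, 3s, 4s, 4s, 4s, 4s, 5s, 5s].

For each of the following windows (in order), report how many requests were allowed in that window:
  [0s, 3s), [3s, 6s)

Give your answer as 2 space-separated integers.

Answer: 2 2

Derivation:
Processing requests:
  req#1 t=0s (window 0): ALLOW
  req#2 t=0s (window 0): ALLOW
  req#3 t=1s (window 0): DENY
  req#4 t=1s (window 0): DENY
  req#5 t=1s (window 0): DENY
  req#6 t=1s (window 0): DENY
  req#7 t=2s (window 0): DENY
  req#8 t=2s (window 0): DENY
  req#9 t=2s (window 0): DENY
  req#10 t=2s (window 0): DENY
  req#11 t=3s (window 1): ALLOW
  req#12 t=3s (window 1): ALLOW
  req#13 t=3s (window 1): DENY
  req#14 t=3s (window 1): DENY
  req#15 t=4s (window 1): DENY
  req#16 t=4s (window 1): DENY
  req#17 t=4s (window 1): DENY
  req#18 t=4s (window 1): DENY
  req#19 t=5s (window 1): DENY
  req#20 t=5s (window 1): DENY

Allowed counts by window: 2 2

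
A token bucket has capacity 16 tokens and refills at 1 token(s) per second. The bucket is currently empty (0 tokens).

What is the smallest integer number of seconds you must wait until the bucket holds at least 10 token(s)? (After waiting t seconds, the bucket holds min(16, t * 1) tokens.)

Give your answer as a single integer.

Answer: 10

Derivation:
Need t * 1 >= 10, so t >= 10/1.
Smallest integer t = ceil(10/1) = 10.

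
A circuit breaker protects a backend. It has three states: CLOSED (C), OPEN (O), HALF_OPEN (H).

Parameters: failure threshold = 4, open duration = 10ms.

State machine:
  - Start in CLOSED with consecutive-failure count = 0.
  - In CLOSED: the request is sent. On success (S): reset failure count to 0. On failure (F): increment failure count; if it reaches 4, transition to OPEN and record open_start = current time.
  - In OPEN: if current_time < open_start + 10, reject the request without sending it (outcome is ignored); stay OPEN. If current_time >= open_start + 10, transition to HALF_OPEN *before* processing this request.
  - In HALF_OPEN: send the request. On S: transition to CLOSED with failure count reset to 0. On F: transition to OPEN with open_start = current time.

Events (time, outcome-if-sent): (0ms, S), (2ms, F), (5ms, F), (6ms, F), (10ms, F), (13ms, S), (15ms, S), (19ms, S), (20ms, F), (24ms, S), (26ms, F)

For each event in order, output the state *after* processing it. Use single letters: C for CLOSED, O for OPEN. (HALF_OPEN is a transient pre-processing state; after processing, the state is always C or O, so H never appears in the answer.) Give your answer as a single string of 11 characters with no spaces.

Answer: CCCCOOOOOOO

Derivation:
State after each event:
  event#1 t=0ms outcome=S: state=CLOSED
  event#2 t=2ms outcome=F: state=CLOSED
  event#3 t=5ms outcome=F: state=CLOSED
  event#4 t=6ms outcome=F: state=CLOSED
  event#5 t=10ms outcome=F: state=OPEN
  event#6 t=13ms outcome=S: state=OPEN
  event#7 t=15ms outcome=S: state=OPEN
  event#8 t=19ms outcome=S: state=OPEN
  event#9 t=20ms outcome=F: state=OPEN
  event#10 t=24ms outcome=S: state=OPEN
  event#11 t=26ms outcome=F: state=OPEN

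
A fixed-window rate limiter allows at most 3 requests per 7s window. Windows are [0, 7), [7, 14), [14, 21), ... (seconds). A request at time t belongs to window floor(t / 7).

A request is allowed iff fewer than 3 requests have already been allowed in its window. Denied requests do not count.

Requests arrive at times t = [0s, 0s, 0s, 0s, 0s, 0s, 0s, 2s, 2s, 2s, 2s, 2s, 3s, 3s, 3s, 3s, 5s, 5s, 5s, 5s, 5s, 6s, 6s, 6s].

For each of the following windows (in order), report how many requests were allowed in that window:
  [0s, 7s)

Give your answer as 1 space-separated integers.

Answer: 3

Derivation:
Processing requests:
  req#1 t=0s (window 0): ALLOW
  req#2 t=0s (window 0): ALLOW
  req#3 t=0s (window 0): ALLOW
  req#4 t=0s (window 0): DENY
  req#5 t=0s (window 0): DENY
  req#6 t=0s (window 0): DENY
  req#7 t=0s (window 0): DENY
  req#8 t=2s (window 0): DENY
  req#9 t=2s (window 0): DENY
  req#10 t=2s (window 0): DENY
  req#11 t=2s (window 0): DENY
  req#12 t=2s (window 0): DENY
  req#13 t=3s (window 0): DENY
  req#14 t=3s (window 0): DENY
  req#15 t=3s (window 0): DENY
  req#16 t=3s (window 0): DENY
  req#17 t=5s (window 0): DENY
  req#18 t=5s (window 0): DENY
  req#19 t=5s (window 0): DENY
  req#20 t=5s (window 0): DENY
  req#21 t=5s (window 0): DENY
  req#22 t=6s (window 0): DENY
  req#23 t=6s (window 0): DENY
  req#24 t=6s (window 0): DENY

Allowed counts by window: 3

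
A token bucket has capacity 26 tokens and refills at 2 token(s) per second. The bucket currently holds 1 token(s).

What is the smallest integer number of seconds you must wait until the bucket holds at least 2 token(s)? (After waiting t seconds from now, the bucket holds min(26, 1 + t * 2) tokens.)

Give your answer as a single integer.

Need 1 + t * 2 >= 2, so t >= 1/2.
Smallest integer t = ceil(1/2) = 1.

Answer: 1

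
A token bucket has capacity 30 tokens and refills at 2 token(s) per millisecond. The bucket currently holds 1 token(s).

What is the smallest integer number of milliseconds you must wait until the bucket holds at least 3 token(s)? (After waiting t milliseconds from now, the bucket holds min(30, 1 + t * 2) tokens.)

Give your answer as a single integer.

Need 1 + t * 2 >= 3, so t >= 2/2.
Smallest integer t = ceil(2/2) = 1.

Answer: 1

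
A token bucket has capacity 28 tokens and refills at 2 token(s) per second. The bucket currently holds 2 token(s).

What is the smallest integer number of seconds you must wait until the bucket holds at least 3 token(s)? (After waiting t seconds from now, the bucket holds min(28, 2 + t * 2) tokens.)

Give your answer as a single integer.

Need 2 + t * 2 >= 3, so t >= 1/2.
Smallest integer t = ceil(1/2) = 1.

Answer: 1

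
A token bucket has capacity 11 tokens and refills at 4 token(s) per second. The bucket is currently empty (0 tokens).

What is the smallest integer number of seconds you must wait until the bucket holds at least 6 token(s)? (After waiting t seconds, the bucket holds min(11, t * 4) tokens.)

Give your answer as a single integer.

Need t * 4 >= 6, so t >= 6/4.
Smallest integer t = ceil(6/4) = 2.

Answer: 2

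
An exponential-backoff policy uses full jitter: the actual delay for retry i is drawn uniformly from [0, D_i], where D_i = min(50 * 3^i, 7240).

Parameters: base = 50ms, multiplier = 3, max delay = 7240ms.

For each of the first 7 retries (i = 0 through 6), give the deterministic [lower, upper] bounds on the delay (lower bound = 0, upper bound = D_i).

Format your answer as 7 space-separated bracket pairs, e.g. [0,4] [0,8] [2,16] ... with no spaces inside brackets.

Computing bounds per retry:
  i=0: D_i=min(50*3^0,7240)=50, bounds=[0,50]
  i=1: D_i=min(50*3^1,7240)=150, bounds=[0,150]
  i=2: D_i=min(50*3^2,7240)=450, bounds=[0,450]
  i=3: D_i=min(50*3^3,7240)=1350, bounds=[0,1350]
  i=4: D_i=min(50*3^4,7240)=4050, bounds=[0,4050]
  i=5: D_i=min(50*3^5,7240)=7240, bounds=[0,7240]
  i=6: D_i=min(50*3^6,7240)=7240, bounds=[0,7240]

Answer: [0,50] [0,150] [0,450] [0,1350] [0,4050] [0,7240] [0,7240]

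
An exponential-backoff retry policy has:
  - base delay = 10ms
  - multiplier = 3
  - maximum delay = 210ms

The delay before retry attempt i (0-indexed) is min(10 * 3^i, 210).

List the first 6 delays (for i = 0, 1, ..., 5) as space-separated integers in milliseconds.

Computing each delay:
  i=0: min(10*3^0, 210) = 10
  i=1: min(10*3^1, 210) = 30
  i=2: min(10*3^2, 210) = 90
  i=3: min(10*3^3, 210) = 210
  i=4: min(10*3^4, 210) = 210
  i=5: min(10*3^5, 210) = 210

Answer: 10 30 90 210 210 210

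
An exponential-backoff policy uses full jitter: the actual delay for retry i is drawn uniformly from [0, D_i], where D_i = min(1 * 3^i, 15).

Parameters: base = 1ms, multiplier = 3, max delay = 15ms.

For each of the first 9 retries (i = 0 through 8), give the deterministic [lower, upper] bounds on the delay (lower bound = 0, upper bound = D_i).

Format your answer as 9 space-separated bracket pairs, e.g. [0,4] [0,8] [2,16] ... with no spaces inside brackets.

Answer: [0,1] [0,3] [0,9] [0,15] [0,15] [0,15] [0,15] [0,15] [0,15]

Derivation:
Computing bounds per retry:
  i=0: D_i=min(1*3^0,15)=1, bounds=[0,1]
  i=1: D_i=min(1*3^1,15)=3, bounds=[0,3]
  i=2: D_i=min(1*3^2,15)=9, bounds=[0,9]
  i=3: D_i=min(1*3^3,15)=15, bounds=[0,15]
  i=4: D_i=min(1*3^4,15)=15, bounds=[0,15]
  i=5: D_i=min(1*3^5,15)=15, bounds=[0,15]
  i=6: D_i=min(1*3^6,15)=15, bounds=[0,15]
  i=7: D_i=min(1*3^7,15)=15, bounds=[0,15]
  i=8: D_i=min(1*3^8,15)=15, bounds=[0,15]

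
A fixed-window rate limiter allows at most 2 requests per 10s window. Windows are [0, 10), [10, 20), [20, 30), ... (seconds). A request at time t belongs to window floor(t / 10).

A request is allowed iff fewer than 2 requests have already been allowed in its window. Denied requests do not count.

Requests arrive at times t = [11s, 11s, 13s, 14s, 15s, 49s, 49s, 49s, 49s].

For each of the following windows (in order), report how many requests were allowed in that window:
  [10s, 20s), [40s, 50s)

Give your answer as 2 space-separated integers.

Answer: 2 2

Derivation:
Processing requests:
  req#1 t=11s (window 1): ALLOW
  req#2 t=11s (window 1): ALLOW
  req#3 t=13s (window 1): DENY
  req#4 t=14s (window 1): DENY
  req#5 t=15s (window 1): DENY
  req#6 t=49s (window 4): ALLOW
  req#7 t=49s (window 4): ALLOW
  req#8 t=49s (window 4): DENY
  req#9 t=49s (window 4): DENY

Allowed counts by window: 2 2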